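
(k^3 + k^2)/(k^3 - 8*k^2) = (k + 1)/(k - 8)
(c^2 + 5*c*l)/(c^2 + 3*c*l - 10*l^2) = c/(c - 2*l)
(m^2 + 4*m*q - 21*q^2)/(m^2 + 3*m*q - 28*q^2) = (-m + 3*q)/(-m + 4*q)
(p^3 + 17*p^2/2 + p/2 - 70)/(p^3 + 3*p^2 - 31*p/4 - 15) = 2*(p + 7)/(2*p + 3)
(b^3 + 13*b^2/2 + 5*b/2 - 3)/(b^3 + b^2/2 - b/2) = (b + 6)/b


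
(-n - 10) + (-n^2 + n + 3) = -n^2 - 7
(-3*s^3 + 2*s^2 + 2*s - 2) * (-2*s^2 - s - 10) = 6*s^5 - s^4 + 24*s^3 - 18*s^2 - 18*s + 20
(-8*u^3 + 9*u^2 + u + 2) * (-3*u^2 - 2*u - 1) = 24*u^5 - 11*u^4 - 13*u^3 - 17*u^2 - 5*u - 2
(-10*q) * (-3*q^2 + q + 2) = 30*q^3 - 10*q^2 - 20*q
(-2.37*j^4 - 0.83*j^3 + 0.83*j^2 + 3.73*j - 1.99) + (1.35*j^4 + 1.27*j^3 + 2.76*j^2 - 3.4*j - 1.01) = -1.02*j^4 + 0.44*j^3 + 3.59*j^2 + 0.33*j - 3.0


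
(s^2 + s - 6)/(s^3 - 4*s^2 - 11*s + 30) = 1/(s - 5)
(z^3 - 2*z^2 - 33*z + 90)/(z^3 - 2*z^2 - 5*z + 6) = (z^2 + z - 30)/(z^2 + z - 2)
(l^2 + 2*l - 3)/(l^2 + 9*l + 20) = (l^2 + 2*l - 3)/(l^2 + 9*l + 20)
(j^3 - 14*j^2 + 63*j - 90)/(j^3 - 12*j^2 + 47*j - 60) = (j - 6)/(j - 4)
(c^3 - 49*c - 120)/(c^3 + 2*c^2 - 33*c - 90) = (c - 8)/(c - 6)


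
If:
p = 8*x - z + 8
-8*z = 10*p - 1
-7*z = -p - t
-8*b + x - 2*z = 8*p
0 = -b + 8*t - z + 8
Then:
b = -11329/38942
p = 7695/38942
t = -20476/19471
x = -19287/19471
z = -4751/38942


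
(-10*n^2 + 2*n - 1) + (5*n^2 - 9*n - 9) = -5*n^2 - 7*n - 10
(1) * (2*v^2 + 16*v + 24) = 2*v^2 + 16*v + 24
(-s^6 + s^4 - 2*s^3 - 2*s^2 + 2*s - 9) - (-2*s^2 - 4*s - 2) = -s^6 + s^4 - 2*s^3 + 6*s - 7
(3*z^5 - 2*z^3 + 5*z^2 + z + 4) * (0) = 0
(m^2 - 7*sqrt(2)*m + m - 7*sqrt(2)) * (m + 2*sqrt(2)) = m^3 - 5*sqrt(2)*m^2 + m^2 - 28*m - 5*sqrt(2)*m - 28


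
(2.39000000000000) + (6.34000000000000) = 8.73000000000000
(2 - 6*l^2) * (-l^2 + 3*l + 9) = 6*l^4 - 18*l^3 - 56*l^2 + 6*l + 18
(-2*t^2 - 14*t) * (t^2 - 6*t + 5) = -2*t^4 - 2*t^3 + 74*t^2 - 70*t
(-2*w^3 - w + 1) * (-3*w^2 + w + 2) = 6*w^5 - 2*w^4 - w^3 - 4*w^2 - w + 2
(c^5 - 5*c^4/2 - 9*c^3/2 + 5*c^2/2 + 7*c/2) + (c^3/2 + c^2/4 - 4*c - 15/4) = c^5 - 5*c^4/2 - 4*c^3 + 11*c^2/4 - c/2 - 15/4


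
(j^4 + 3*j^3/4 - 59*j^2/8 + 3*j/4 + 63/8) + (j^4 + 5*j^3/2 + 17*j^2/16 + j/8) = 2*j^4 + 13*j^3/4 - 101*j^2/16 + 7*j/8 + 63/8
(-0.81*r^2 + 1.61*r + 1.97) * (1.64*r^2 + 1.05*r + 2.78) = -1.3284*r^4 + 1.7899*r^3 + 2.6695*r^2 + 6.5443*r + 5.4766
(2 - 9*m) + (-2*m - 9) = -11*m - 7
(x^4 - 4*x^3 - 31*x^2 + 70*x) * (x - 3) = x^5 - 7*x^4 - 19*x^3 + 163*x^2 - 210*x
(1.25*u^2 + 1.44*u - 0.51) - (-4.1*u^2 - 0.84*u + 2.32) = 5.35*u^2 + 2.28*u - 2.83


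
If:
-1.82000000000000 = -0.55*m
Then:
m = 3.31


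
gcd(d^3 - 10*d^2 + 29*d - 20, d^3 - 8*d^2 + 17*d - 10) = d^2 - 6*d + 5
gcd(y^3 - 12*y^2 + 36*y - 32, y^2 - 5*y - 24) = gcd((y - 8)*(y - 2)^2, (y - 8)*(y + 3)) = y - 8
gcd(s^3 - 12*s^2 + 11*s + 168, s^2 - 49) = s - 7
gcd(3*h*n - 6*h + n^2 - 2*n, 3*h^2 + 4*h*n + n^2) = 3*h + n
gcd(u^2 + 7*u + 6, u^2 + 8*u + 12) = u + 6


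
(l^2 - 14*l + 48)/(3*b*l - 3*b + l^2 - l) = (l^2 - 14*l + 48)/(3*b*l - 3*b + l^2 - l)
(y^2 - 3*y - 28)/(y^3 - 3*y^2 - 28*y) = 1/y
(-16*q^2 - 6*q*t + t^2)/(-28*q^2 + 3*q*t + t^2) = (-16*q^2 - 6*q*t + t^2)/(-28*q^2 + 3*q*t + t^2)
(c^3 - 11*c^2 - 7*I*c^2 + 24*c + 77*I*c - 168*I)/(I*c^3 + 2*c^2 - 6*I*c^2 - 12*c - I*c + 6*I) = (-I*c^3 + c^2*(-7 + 11*I) + c*(77 - 24*I) - 168)/(c^3 - 2*c^2*(3 + I) + c*(-1 + 12*I) + 6)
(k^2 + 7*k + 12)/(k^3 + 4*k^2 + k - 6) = (k + 4)/(k^2 + k - 2)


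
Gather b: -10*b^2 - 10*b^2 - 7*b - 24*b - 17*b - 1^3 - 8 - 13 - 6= -20*b^2 - 48*b - 28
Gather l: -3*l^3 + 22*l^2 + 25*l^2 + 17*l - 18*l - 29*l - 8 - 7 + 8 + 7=-3*l^3 + 47*l^2 - 30*l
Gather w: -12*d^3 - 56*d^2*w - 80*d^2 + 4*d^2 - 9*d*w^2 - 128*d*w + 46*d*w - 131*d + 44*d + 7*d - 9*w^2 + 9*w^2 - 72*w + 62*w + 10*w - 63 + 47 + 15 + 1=-12*d^3 - 76*d^2 - 9*d*w^2 - 80*d + w*(-56*d^2 - 82*d)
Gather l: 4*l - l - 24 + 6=3*l - 18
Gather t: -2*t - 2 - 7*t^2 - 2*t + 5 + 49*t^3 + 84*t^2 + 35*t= 49*t^3 + 77*t^2 + 31*t + 3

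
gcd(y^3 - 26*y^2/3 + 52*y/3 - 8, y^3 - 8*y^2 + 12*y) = y^2 - 8*y + 12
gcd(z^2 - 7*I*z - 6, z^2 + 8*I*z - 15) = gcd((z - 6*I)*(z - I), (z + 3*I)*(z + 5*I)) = 1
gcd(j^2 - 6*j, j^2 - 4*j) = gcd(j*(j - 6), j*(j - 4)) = j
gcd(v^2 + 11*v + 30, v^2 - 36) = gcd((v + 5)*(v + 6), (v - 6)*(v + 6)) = v + 6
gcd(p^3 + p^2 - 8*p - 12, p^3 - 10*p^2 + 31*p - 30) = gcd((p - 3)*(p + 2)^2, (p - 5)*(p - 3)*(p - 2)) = p - 3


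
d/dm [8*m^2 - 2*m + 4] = 16*m - 2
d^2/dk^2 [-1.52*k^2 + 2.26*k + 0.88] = -3.04000000000000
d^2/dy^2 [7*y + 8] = 0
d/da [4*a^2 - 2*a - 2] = 8*a - 2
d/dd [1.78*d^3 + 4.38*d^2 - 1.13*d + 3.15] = 5.34*d^2 + 8.76*d - 1.13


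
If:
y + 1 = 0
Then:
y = -1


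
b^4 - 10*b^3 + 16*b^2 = b^2*(b - 8)*(b - 2)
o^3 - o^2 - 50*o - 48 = (o - 8)*(o + 1)*(o + 6)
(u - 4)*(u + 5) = u^2 + u - 20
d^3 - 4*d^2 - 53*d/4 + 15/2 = (d - 6)*(d - 1/2)*(d + 5/2)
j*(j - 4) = j^2 - 4*j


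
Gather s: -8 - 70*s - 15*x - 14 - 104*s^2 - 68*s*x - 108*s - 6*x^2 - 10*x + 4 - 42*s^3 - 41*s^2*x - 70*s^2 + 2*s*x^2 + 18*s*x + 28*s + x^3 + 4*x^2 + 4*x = -42*s^3 + s^2*(-41*x - 174) + s*(2*x^2 - 50*x - 150) + x^3 - 2*x^2 - 21*x - 18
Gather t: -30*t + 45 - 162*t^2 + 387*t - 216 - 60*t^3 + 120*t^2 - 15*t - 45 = -60*t^3 - 42*t^2 + 342*t - 216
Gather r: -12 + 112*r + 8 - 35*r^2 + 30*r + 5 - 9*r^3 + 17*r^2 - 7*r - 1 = -9*r^3 - 18*r^2 + 135*r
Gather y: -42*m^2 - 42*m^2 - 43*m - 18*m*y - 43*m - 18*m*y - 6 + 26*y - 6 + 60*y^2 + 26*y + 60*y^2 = -84*m^2 - 86*m + 120*y^2 + y*(52 - 36*m) - 12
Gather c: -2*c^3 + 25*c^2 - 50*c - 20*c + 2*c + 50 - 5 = -2*c^3 + 25*c^2 - 68*c + 45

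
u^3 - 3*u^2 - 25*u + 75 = (u - 5)*(u - 3)*(u + 5)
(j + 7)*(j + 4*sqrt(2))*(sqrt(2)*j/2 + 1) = sqrt(2)*j^3/2 + 7*sqrt(2)*j^2/2 + 5*j^2 + 4*sqrt(2)*j + 35*j + 28*sqrt(2)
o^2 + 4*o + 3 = (o + 1)*(o + 3)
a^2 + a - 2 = (a - 1)*(a + 2)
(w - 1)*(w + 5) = w^2 + 4*w - 5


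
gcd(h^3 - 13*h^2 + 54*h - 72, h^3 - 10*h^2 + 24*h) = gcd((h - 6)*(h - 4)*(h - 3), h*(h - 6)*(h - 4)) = h^2 - 10*h + 24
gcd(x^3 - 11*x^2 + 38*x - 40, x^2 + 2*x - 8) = x - 2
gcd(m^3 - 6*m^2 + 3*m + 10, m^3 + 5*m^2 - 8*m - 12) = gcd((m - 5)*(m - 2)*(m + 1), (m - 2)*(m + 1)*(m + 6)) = m^2 - m - 2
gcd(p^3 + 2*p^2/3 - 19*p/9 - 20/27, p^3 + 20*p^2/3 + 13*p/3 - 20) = p - 4/3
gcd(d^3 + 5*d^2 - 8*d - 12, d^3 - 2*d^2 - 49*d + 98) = d - 2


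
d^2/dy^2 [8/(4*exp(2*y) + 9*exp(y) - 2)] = 8*(2*(8*exp(y) + 9)^2*exp(y) - (16*exp(y) + 9)*(4*exp(2*y) + 9*exp(y) - 2))*exp(y)/(4*exp(2*y) + 9*exp(y) - 2)^3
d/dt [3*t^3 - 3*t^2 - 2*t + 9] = 9*t^2 - 6*t - 2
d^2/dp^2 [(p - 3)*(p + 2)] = 2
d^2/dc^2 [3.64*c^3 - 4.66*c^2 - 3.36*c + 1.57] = 21.84*c - 9.32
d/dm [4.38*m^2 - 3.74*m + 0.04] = 8.76*m - 3.74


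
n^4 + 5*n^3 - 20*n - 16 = (n - 2)*(n + 1)*(n + 2)*(n + 4)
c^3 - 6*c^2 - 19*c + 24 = (c - 8)*(c - 1)*(c + 3)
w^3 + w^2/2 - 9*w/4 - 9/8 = (w - 3/2)*(w + 1/2)*(w + 3/2)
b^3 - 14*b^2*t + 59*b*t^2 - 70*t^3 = (b - 7*t)*(b - 5*t)*(b - 2*t)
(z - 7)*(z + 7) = z^2 - 49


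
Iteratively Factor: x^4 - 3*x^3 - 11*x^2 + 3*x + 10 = (x + 1)*(x^3 - 4*x^2 - 7*x + 10) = (x - 1)*(x + 1)*(x^2 - 3*x - 10) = (x - 5)*(x - 1)*(x + 1)*(x + 2)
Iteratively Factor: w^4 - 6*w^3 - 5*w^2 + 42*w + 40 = (w - 5)*(w^3 - w^2 - 10*w - 8) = (w - 5)*(w + 1)*(w^2 - 2*w - 8) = (w - 5)*(w - 4)*(w + 1)*(w + 2)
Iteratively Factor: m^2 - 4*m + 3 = (m - 1)*(m - 3)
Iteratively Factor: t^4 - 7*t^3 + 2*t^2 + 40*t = (t - 4)*(t^3 - 3*t^2 - 10*t) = (t - 5)*(t - 4)*(t^2 + 2*t) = (t - 5)*(t - 4)*(t + 2)*(t)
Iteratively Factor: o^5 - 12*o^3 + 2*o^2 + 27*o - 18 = (o + 3)*(o^4 - 3*o^3 - 3*o^2 + 11*o - 6) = (o - 1)*(o + 3)*(o^3 - 2*o^2 - 5*o + 6) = (o - 3)*(o - 1)*(o + 3)*(o^2 + o - 2) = (o - 3)*(o - 1)^2*(o + 3)*(o + 2)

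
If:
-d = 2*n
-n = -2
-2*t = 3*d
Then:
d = -4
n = 2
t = 6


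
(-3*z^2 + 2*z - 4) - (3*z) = -3*z^2 - z - 4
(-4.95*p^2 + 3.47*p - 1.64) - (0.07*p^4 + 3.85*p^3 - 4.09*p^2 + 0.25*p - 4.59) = -0.07*p^4 - 3.85*p^3 - 0.86*p^2 + 3.22*p + 2.95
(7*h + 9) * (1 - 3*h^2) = -21*h^3 - 27*h^2 + 7*h + 9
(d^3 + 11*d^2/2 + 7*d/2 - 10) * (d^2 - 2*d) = d^5 + 7*d^4/2 - 15*d^3/2 - 17*d^2 + 20*d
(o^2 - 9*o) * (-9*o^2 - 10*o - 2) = -9*o^4 + 71*o^3 + 88*o^2 + 18*o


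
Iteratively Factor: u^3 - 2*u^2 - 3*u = (u)*(u^2 - 2*u - 3) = u*(u - 3)*(u + 1)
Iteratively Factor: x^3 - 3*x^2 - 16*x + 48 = (x - 3)*(x^2 - 16) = (x - 4)*(x - 3)*(x + 4)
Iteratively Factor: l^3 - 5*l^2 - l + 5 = (l - 5)*(l^2 - 1) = (l - 5)*(l + 1)*(l - 1)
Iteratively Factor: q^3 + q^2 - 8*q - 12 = (q + 2)*(q^2 - q - 6) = (q + 2)^2*(q - 3)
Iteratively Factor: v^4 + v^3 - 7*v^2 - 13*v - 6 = (v + 1)*(v^3 - 7*v - 6) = (v + 1)*(v + 2)*(v^2 - 2*v - 3) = (v - 3)*(v + 1)*(v + 2)*(v + 1)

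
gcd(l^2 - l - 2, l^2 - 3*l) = 1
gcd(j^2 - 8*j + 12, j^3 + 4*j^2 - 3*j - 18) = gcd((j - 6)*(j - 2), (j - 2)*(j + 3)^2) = j - 2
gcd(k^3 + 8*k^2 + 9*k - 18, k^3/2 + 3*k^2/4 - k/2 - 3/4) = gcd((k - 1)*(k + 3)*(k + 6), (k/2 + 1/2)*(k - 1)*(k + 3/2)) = k - 1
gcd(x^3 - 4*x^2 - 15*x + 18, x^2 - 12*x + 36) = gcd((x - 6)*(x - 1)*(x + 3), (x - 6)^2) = x - 6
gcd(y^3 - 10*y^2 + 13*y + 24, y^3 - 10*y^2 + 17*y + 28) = y + 1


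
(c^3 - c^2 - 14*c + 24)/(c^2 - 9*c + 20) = (c^3 - c^2 - 14*c + 24)/(c^2 - 9*c + 20)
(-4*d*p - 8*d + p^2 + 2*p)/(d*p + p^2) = (-4*d*p - 8*d + p^2 + 2*p)/(p*(d + p))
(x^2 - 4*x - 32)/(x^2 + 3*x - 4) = (x - 8)/(x - 1)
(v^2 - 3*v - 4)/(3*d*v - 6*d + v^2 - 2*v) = (v^2 - 3*v - 4)/(3*d*v - 6*d + v^2 - 2*v)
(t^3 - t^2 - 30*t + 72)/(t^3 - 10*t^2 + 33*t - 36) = (t + 6)/(t - 3)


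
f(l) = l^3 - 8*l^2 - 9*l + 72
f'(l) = 3*l^2 - 16*l - 9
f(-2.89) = 7.06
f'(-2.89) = 62.30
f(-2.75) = 15.45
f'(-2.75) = 57.69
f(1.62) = 40.68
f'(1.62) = -27.05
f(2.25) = 22.64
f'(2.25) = -29.81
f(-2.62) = 22.68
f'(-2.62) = 53.51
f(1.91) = 32.59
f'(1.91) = -28.62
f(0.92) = 57.73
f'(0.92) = -21.18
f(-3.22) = -15.35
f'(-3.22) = 73.63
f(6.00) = -54.00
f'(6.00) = 3.00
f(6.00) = -54.00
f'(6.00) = 3.00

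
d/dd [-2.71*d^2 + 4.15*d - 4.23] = 4.15 - 5.42*d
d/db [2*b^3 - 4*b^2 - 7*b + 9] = 6*b^2 - 8*b - 7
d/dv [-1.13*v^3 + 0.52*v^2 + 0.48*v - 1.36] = -3.39*v^2 + 1.04*v + 0.48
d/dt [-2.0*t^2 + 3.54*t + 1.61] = 3.54 - 4.0*t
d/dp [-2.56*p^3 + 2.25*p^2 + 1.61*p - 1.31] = -7.68*p^2 + 4.5*p + 1.61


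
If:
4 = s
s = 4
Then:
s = 4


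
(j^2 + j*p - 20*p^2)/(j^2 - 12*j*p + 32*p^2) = (-j - 5*p)/(-j + 8*p)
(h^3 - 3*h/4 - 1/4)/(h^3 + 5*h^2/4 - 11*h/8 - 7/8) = 2*(2*h + 1)/(4*h + 7)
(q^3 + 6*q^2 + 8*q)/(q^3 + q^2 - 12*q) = (q + 2)/(q - 3)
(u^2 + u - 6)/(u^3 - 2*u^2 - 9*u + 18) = 1/(u - 3)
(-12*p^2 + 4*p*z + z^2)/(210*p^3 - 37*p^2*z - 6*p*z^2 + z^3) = (-2*p + z)/(35*p^2 - 12*p*z + z^2)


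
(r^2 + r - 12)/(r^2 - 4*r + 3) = (r + 4)/(r - 1)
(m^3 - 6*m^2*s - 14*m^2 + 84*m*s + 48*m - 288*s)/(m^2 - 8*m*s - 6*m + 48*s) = (-m^2 + 6*m*s + 8*m - 48*s)/(-m + 8*s)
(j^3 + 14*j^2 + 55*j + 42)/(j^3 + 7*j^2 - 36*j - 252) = (j + 1)/(j - 6)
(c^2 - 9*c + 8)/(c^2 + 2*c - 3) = (c - 8)/(c + 3)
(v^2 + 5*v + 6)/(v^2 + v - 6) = (v + 2)/(v - 2)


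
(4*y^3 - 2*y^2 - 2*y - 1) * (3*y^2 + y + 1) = 12*y^5 - 2*y^4 - 4*y^3 - 7*y^2 - 3*y - 1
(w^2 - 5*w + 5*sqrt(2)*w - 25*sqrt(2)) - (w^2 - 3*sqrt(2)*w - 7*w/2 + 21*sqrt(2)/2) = -3*w/2 + 8*sqrt(2)*w - 71*sqrt(2)/2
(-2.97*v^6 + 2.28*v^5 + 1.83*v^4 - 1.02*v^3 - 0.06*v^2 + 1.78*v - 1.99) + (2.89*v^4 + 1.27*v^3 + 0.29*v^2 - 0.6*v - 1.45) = -2.97*v^6 + 2.28*v^5 + 4.72*v^4 + 0.25*v^3 + 0.23*v^2 + 1.18*v - 3.44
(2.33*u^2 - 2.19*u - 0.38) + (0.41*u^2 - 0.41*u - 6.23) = 2.74*u^2 - 2.6*u - 6.61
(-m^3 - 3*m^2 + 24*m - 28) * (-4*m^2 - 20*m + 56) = 4*m^5 + 32*m^4 - 92*m^3 - 536*m^2 + 1904*m - 1568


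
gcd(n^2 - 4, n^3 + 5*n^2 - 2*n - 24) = n - 2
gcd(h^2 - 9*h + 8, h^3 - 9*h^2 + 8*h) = h^2 - 9*h + 8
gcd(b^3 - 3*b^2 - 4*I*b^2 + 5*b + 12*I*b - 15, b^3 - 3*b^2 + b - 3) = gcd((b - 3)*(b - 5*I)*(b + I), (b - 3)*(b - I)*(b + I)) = b^2 + b*(-3 + I) - 3*I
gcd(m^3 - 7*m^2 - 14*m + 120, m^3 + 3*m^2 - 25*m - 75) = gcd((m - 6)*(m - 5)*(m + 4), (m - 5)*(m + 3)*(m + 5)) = m - 5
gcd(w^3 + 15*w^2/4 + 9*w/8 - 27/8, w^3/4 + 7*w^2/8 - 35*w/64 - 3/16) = w - 3/4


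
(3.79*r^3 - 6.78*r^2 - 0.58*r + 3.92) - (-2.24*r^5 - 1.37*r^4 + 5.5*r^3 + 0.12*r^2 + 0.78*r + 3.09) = 2.24*r^5 + 1.37*r^4 - 1.71*r^3 - 6.9*r^2 - 1.36*r + 0.83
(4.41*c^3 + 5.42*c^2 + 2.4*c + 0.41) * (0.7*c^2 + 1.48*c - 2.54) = 3.087*c^5 + 10.3208*c^4 - 1.4998*c^3 - 9.9278*c^2 - 5.4892*c - 1.0414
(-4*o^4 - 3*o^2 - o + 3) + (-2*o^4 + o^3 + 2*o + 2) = -6*o^4 + o^3 - 3*o^2 + o + 5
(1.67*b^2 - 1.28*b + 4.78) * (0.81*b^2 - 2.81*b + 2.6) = 1.3527*b^4 - 5.7295*b^3 + 11.8106*b^2 - 16.7598*b + 12.428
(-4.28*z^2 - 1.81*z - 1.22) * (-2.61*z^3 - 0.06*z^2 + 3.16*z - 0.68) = 11.1708*z^5 + 4.9809*z^4 - 10.232*z^3 - 2.736*z^2 - 2.6244*z + 0.8296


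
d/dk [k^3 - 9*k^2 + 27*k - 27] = 3*k^2 - 18*k + 27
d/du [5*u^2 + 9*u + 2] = 10*u + 9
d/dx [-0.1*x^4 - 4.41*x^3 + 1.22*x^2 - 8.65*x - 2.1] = -0.4*x^3 - 13.23*x^2 + 2.44*x - 8.65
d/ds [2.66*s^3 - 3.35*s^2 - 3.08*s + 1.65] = 7.98*s^2 - 6.7*s - 3.08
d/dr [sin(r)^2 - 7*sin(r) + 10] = (2*sin(r) - 7)*cos(r)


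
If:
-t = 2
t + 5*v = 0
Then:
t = -2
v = 2/5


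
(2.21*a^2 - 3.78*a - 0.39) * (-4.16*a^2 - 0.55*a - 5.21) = -9.1936*a^4 + 14.5093*a^3 - 7.8127*a^2 + 19.9083*a + 2.0319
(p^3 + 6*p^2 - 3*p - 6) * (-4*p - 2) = -4*p^4 - 26*p^3 + 30*p + 12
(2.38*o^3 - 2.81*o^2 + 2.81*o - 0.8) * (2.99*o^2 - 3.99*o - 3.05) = 7.1162*o^5 - 17.8981*o^4 + 12.3548*o^3 - 5.0334*o^2 - 5.3785*o + 2.44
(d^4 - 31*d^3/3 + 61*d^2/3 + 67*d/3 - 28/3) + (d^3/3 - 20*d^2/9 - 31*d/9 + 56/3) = d^4 - 10*d^3 + 163*d^2/9 + 170*d/9 + 28/3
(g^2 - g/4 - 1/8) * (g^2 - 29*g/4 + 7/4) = g^4 - 15*g^3/2 + 55*g^2/16 + 15*g/32 - 7/32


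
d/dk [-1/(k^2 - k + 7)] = (2*k - 1)/(k^2 - k + 7)^2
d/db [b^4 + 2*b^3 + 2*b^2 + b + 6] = 4*b^3 + 6*b^2 + 4*b + 1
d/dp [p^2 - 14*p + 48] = 2*p - 14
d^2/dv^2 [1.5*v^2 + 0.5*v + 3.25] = 3.00000000000000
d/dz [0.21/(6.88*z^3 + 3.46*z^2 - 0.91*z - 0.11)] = (-4.3344*z^2 - 1.4532*z + 0.1911)/(6.88*z^3 + 3.46*z^2 - 0.91*z - 0.11)^2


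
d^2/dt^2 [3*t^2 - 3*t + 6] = 6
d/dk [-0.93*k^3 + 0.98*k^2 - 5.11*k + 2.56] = -2.79*k^2 + 1.96*k - 5.11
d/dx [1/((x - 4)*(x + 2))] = 2*(1 - x)/(x^4 - 4*x^3 - 12*x^2 + 32*x + 64)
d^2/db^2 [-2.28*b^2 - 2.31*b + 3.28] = -4.56000000000000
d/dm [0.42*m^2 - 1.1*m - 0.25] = 0.84*m - 1.1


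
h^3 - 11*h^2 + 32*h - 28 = (h - 7)*(h - 2)^2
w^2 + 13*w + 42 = (w + 6)*(w + 7)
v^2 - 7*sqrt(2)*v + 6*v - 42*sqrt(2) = (v + 6)*(v - 7*sqrt(2))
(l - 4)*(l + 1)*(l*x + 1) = l^3*x - 3*l^2*x + l^2 - 4*l*x - 3*l - 4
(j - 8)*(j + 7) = j^2 - j - 56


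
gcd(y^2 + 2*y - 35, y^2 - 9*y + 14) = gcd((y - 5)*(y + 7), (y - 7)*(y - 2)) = 1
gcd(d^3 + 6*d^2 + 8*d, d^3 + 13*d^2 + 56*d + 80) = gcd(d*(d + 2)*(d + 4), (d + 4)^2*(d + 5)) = d + 4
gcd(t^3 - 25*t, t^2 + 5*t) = t^2 + 5*t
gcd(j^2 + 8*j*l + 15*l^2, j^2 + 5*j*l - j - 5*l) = j + 5*l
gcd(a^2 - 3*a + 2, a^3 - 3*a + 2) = a - 1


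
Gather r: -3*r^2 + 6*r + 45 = -3*r^2 + 6*r + 45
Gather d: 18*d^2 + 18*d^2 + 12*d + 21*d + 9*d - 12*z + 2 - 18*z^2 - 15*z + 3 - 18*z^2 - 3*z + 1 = 36*d^2 + 42*d - 36*z^2 - 30*z + 6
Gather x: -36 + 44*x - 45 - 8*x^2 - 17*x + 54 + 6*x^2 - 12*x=-2*x^2 + 15*x - 27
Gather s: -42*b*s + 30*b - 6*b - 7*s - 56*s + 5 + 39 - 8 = 24*b + s*(-42*b - 63) + 36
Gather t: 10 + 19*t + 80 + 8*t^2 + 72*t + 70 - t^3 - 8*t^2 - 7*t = -t^3 + 84*t + 160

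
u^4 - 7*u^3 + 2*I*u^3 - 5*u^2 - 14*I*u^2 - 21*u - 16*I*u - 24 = (u - 8)*(u + 1)*(u - I)*(u + 3*I)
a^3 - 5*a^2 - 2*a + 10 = (a - 5)*(a - sqrt(2))*(a + sqrt(2))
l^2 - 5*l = l*(l - 5)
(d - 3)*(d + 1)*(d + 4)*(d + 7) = d^4 + 9*d^3 + 3*d^2 - 89*d - 84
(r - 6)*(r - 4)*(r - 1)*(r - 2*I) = r^4 - 11*r^3 - 2*I*r^3 + 34*r^2 + 22*I*r^2 - 24*r - 68*I*r + 48*I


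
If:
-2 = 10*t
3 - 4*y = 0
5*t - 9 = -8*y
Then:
No Solution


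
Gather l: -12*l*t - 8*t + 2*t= -12*l*t - 6*t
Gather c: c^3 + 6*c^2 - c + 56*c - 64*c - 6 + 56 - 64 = c^3 + 6*c^2 - 9*c - 14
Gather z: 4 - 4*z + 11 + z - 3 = 12 - 3*z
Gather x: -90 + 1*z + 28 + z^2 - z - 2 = z^2 - 64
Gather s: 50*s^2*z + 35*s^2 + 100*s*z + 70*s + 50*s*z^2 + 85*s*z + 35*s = s^2*(50*z + 35) + s*(50*z^2 + 185*z + 105)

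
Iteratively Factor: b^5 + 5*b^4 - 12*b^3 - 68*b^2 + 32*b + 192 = (b - 2)*(b^4 + 7*b^3 + 2*b^2 - 64*b - 96) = (b - 3)*(b - 2)*(b^3 + 10*b^2 + 32*b + 32) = (b - 3)*(b - 2)*(b + 2)*(b^2 + 8*b + 16) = (b - 3)*(b - 2)*(b + 2)*(b + 4)*(b + 4)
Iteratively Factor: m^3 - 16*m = (m)*(m^2 - 16) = m*(m + 4)*(m - 4)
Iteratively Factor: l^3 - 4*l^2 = (l)*(l^2 - 4*l) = l^2*(l - 4)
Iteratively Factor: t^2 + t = (t + 1)*(t)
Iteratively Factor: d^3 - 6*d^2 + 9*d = (d - 3)*(d^2 - 3*d) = (d - 3)^2*(d)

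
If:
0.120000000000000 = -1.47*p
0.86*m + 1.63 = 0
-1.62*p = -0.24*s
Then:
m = -1.90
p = -0.08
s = -0.55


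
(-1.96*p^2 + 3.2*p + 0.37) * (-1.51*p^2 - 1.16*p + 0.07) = 2.9596*p^4 - 2.5584*p^3 - 4.4079*p^2 - 0.2052*p + 0.0259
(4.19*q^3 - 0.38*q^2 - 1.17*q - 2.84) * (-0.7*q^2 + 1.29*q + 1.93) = -2.933*q^5 + 5.6711*q^4 + 8.4155*q^3 - 0.2547*q^2 - 5.9217*q - 5.4812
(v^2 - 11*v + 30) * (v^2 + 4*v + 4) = v^4 - 7*v^3 - 10*v^2 + 76*v + 120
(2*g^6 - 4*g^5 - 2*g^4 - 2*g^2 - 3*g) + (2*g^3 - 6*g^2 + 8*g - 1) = 2*g^6 - 4*g^5 - 2*g^4 + 2*g^3 - 8*g^2 + 5*g - 1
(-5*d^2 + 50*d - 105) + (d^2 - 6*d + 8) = -4*d^2 + 44*d - 97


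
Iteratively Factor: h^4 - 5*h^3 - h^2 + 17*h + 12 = (h + 1)*(h^3 - 6*h^2 + 5*h + 12) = (h - 3)*(h + 1)*(h^2 - 3*h - 4) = (h - 4)*(h - 3)*(h + 1)*(h + 1)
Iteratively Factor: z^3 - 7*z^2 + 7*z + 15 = (z - 5)*(z^2 - 2*z - 3) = (z - 5)*(z + 1)*(z - 3)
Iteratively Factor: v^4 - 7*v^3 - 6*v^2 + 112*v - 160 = (v - 5)*(v^3 - 2*v^2 - 16*v + 32) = (v - 5)*(v + 4)*(v^2 - 6*v + 8) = (v - 5)*(v - 2)*(v + 4)*(v - 4)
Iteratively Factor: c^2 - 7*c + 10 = (c - 2)*(c - 5)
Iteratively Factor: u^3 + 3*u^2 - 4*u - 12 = (u + 3)*(u^2 - 4) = (u - 2)*(u + 3)*(u + 2)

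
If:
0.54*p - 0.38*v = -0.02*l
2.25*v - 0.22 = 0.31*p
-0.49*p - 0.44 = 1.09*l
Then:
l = -0.45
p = 0.09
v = 0.11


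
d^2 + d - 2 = (d - 1)*(d + 2)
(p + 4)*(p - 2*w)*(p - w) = p^3 - 3*p^2*w + 4*p^2 + 2*p*w^2 - 12*p*w + 8*w^2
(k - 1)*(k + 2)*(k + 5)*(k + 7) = k^4 + 13*k^3 + 45*k^2 + 11*k - 70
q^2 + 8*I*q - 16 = (q + 4*I)^2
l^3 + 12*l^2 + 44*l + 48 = (l + 2)*(l + 4)*(l + 6)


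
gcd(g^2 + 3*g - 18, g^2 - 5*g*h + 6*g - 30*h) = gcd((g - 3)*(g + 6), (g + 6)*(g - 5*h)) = g + 6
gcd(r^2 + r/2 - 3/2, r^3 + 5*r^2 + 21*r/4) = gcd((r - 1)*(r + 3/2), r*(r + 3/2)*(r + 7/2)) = r + 3/2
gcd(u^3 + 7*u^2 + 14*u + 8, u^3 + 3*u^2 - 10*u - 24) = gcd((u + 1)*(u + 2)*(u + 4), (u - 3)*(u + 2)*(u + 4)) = u^2 + 6*u + 8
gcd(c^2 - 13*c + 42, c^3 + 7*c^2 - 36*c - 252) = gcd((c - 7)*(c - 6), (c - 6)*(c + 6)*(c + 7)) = c - 6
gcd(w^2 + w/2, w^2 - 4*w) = w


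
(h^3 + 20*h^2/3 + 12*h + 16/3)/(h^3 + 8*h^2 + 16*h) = (3*h^2 + 8*h + 4)/(3*h*(h + 4))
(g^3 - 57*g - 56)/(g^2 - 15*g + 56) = (g^2 + 8*g + 7)/(g - 7)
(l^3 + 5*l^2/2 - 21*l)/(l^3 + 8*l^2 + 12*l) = (l - 7/2)/(l + 2)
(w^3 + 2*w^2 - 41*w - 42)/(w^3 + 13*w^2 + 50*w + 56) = (w^2 - 5*w - 6)/(w^2 + 6*w + 8)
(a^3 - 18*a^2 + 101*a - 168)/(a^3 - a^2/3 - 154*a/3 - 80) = 3*(a^2 - 10*a + 21)/(3*a^2 + 23*a + 30)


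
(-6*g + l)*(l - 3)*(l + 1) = -6*g*l^2 + 12*g*l + 18*g + l^3 - 2*l^2 - 3*l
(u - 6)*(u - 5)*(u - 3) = u^3 - 14*u^2 + 63*u - 90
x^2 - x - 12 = (x - 4)*(x + 3)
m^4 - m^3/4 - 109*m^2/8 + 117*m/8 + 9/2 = (m - 3)*(m - 3/2)*(m + 1/4)*(m + 4)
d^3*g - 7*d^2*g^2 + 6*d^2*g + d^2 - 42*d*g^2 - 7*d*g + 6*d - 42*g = (d + 6)*(d - 7*g)*(d*g + 1)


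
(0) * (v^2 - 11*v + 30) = 0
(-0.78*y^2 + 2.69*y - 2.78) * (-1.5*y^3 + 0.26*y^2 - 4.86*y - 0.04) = 1.17*y^5 - 4.2378*y^4 + 8.6602*y^3 - 13.765*y^2 + 13.4032*y + 0.1112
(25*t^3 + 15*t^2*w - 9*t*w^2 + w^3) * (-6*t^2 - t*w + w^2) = -150*t^5 - 115*t^4*w + 64*t^3*w^2 + 18*t^2*w^3 - 10*t*w^4 + w^5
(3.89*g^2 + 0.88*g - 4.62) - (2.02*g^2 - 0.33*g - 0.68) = 1.87*g^2 + 1.21*g - 3.94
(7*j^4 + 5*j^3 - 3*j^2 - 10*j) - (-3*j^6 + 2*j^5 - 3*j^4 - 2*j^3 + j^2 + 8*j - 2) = 3*j^6 - 2*j^5 + 10*j^4 + 7*j^3 - 4*j^2 - 18*j + 2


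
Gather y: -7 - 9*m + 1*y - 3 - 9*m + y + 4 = -18*m + 2*y - 6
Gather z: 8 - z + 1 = 9 - z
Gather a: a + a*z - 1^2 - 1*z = a*(z + 1) - z - 1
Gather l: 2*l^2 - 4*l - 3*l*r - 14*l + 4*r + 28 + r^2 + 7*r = 2*l^2 + l*(-3*r - 18) + r^2 + 11*r + 28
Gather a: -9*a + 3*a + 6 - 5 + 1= 2 - 6*a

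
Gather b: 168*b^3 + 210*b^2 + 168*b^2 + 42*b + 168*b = 168*b^3 + 378*b^2 + 210*b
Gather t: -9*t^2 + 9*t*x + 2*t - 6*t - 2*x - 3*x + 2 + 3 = -9*t^2 + t*(9*x - 4) - 5*x + 5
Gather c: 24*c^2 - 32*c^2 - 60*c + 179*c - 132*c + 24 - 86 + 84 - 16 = -8*c^2 - 13*c + 6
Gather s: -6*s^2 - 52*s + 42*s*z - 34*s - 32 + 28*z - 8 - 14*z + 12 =-6*s^2 + s*(42*z - 86) + 14*z - 28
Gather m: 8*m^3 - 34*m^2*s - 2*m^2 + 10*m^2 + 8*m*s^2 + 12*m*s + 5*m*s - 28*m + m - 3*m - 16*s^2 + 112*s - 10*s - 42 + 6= 8*m^3 + m^2*(8 - 34*s) + m*(8*s^2 + 17*s - 30) - 16*s^2 + 102*s - 36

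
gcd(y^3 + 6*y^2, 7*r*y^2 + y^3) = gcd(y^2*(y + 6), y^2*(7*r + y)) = y^2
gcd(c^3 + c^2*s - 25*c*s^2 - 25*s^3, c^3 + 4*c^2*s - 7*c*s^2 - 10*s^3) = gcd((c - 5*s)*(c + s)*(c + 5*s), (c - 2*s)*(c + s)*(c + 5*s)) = c^2 + 6*c*s + 5*s^2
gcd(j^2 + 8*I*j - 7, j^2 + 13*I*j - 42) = j + 7*I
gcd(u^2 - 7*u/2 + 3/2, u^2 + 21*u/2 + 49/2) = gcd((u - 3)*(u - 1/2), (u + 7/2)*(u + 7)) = 1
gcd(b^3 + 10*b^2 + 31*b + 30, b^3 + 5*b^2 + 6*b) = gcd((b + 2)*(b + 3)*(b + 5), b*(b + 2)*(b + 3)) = b^2 + 5*b + 6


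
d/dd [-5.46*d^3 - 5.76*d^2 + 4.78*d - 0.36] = -16.38*d^2 - 11.52*d + 4.78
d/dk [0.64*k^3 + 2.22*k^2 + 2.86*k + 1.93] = 1.92*k^2 + 4.44*k + 2.86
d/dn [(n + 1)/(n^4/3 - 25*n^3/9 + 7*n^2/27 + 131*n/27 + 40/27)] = 27*(-27*n^2 + 168*n - 91)/(81*n^6 - 1512*n^5 + 8694*n^4 - 14568*n^3 + 1561*n^2 + 7280*n + 1600)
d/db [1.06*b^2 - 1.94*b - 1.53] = 2.12*b - 1.94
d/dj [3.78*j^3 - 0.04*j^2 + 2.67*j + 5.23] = 11.34*j^2 - 0.08*j + 2.67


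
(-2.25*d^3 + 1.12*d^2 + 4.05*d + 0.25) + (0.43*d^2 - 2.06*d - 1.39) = -2.25*d^3 + 1.55*d^2 + 1.99*d - 1.14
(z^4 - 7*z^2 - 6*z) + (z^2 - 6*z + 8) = z^4 - 6*z^2 - 12*z + 8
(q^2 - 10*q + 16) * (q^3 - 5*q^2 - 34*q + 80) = q^5 - 15*q^4 + 32*q^3 + 340*q^2 - 1344*q + 1280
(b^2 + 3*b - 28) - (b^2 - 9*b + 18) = 12*b - 46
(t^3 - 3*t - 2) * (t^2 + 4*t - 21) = t^5 + 4*t^4 - 24*t^3 - 14*t^2 + 55*t + 42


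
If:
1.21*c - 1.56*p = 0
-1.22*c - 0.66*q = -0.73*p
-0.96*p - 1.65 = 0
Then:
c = -2.22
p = -1.72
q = 2.20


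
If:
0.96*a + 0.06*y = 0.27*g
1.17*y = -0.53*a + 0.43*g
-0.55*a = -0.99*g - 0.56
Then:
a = -0.18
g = -0.66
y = -0.16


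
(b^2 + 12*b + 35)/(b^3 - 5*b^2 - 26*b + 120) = (b + 7)/(b^2 - 10*b + 24)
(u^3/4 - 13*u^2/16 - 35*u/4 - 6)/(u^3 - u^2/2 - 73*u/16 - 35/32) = 2*(-4*u^3 + 13*u^2 + 140*u + 96)/(-32*u^3 + 16*u^2 + 146*u + 35)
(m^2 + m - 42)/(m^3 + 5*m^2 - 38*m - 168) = 1/(m + 4)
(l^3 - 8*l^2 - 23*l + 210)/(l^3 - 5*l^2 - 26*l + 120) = (l - 7)/(l - 4)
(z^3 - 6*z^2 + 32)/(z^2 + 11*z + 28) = (z^3 - 6*z^2 + 32)/(z^2 + 11*z + 28)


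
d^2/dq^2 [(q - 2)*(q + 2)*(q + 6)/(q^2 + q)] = 6*(-3*q^3 - 24*q^2 - 24*q - 8)/(q^3*(q^3 + 3*q^2 + 3*q + 1))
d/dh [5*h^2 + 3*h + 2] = 10*h + 3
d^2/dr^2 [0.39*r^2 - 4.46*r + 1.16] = 0.780000000000000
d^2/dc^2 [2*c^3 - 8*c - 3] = 12*c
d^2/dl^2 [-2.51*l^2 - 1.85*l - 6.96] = -5.02000000000000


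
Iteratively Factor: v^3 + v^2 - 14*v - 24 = (v - 4)*(v^2 + 5*v + 6) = (v - 4)*(v + 2)*(v + 3)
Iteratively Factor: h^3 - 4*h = (h)*(h^2 - 4) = h*(h - 2)*(h + 2)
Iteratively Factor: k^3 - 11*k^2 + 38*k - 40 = (k - 2)*(k^2 - 9*k + 20) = (k - 4)*(k - 2)*(k - 5)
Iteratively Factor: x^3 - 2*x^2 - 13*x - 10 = (x + 1)*(x^2 - 3*x - 10) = (x + 1)*(x + 2)*(x - 5)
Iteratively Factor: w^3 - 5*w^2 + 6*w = (w - 3)*(w^2 - 2*w) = (w - 3)*(w - 2)*(w)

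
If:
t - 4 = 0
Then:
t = 4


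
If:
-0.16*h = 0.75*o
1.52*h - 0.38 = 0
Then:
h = 0.25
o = -0.05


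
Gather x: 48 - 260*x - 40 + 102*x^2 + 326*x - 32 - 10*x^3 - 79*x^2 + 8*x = -10*x^3 + 23*x^2 + 74*x - 24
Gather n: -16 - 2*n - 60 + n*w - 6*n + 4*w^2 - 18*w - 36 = n*(w - 8) + 4*w^2 - 18*w - 112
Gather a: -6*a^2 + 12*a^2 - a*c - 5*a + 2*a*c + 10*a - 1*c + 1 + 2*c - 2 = 6*a^2 + a*(c + 5) + c - 1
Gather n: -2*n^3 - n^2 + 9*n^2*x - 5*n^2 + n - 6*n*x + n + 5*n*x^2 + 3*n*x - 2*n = -2*n^3 + n^2*(9*x - 6) + n*(5*x^2 - 3*x)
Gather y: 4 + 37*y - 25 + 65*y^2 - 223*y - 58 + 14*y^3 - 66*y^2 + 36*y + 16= 14*y^3 - y^2 - 150*y - 63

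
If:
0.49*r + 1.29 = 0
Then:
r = -2.63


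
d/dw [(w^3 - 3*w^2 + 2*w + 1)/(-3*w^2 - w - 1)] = (-3*w^4 - 2*w^3 + 6*w^2 + 12*w - 1)/(9*w^4 + 6*w^3 + 7*w^2 + 2*w + 1)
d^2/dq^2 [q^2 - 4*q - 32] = 2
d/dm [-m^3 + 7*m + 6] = 7 - 3*m^2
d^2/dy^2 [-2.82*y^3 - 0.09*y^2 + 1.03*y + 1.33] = -16.92*y - 0.18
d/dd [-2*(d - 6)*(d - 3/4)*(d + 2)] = -6*d^2 + 19*d + 18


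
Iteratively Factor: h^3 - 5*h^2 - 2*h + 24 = (h - 3)*(h^2 - 2*h - 8) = (h - 3)*(h + 2)*(h - 4)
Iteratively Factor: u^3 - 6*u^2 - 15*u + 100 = (u - 5)*(u^2 - u - 20) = (u - 5)*(u + 4)*(u - 5)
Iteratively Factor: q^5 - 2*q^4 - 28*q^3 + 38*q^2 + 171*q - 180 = (q - 3)*(q^4 + q^3 - 25*q^2 - 37*q + 60) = (q - 5)*(q - 3)*(q^3 + 6*q^2 + 5*q - 12) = (q - 5)*(q - 3)*(q + 4)*(q^2 + 2*q - 3) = (q - 5)*(q - 3)*(q - 1)*(q + 4)*(q + 3)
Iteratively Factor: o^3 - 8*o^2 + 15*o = (o)*(o^2 - 8*o + 15) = o*(o - 5)*(o - 3)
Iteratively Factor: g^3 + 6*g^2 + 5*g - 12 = (g - 1)*(g^2 + 7*g + 12) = (g - 1)*(g + 3)*(g + 4)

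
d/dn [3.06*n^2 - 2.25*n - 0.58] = 6.12*n - 2.25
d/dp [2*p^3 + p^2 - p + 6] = 6*p^2 + 2*p - 1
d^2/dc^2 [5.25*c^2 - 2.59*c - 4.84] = 10.5000000000000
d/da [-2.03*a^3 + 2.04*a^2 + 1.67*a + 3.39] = -6.09*a^2 + 4.08*a + 1.67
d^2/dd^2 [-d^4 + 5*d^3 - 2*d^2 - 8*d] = -12*d^2 + 30*d - 4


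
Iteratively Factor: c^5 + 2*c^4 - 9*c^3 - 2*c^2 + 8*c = (c + 4)*(c^4 - 2*c^3 - c^2 + 2*c) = (c - 1)*(c + 4)*(c^3 - c^2 - 2*c) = (c - 2)*(c - 1)*(c + 4)*(c^2 + c) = c*(c - 2)*(c - 1)*(c + 4)*(c + 1)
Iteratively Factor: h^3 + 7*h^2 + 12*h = (h)*(h^2 + 7*h + 12) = h*(h + 4)*(h + 3)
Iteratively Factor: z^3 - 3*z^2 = (z - 3)*(z^2) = z*(z - 3)*(z)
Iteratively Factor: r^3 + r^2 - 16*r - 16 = (r + 4)*(r^2 - 3*r - 4) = (r + 1)*(r + 4)*(r - 4)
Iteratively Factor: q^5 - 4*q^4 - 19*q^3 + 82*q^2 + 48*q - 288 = (q + 2)*(q^4 - 6*q^3 - 7*q^2 + 96*q - 144) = (q - 4)*(q + 2)*(q^3 - 2*q^2 - 15*q + 36) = (q - 4)*(q - 3)*(q + 2)*(q^2 + q - 12) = (q - 4)*(q - 3)*(q + 2)*(q + 4)*(q - 3)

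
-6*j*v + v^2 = v*(-6*j + v)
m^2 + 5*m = m*(m + 5)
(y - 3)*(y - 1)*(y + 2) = y^3 - 2*y^2 - 5*y + 6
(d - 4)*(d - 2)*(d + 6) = d^3 - 28*d + 48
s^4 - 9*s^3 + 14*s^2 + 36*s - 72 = (s - 6)*(s - 3)*(s - 2)*(s + 2)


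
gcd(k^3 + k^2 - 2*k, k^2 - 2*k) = k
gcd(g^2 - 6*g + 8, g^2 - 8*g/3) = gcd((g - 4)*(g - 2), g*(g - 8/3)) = 1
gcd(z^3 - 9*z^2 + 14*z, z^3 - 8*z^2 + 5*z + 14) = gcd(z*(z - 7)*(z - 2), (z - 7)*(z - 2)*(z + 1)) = z^2 - 9*z + 14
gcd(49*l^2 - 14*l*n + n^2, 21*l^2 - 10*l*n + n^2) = 7*l - n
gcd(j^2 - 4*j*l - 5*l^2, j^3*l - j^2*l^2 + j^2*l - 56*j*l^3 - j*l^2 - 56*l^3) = 1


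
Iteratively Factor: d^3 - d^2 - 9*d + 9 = (d - 3)*(d^2 + 2*d - 3) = (d - 3)*(d + 3)*(d - 1)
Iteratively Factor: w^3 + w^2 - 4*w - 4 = (w - 2)*(w^2 + 3*w + 2) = (w - 2)*(w + 1)*(w + 2)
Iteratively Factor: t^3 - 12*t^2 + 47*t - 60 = (t - 3)*(t^2 - 9*t + 20) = (t - 4)*(t - 3)*(t - 5)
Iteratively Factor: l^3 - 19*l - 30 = (l + 2)*(l^2 - 2*l - 15) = (l + 2)*(l + 3)*(l - 5)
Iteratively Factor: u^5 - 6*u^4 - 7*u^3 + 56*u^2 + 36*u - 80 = (u - 5)*(u^4 - u^3 - 12*u^2 - 4*u + 16) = (u - 5)*(u - 1)*(u^3 - 12*u - 16) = (u - 5)*(u - 1)*(u + 2)*(u^2 - 2*u - 8) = (u - 5)*(u - 1)*(u + 2)^2*(u - 4)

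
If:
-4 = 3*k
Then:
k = -4/3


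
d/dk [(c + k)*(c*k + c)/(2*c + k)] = c*(-(c + k)*(k + 1) + (2*c + k)*(c + 2*k + 1))/(2*c + k)^2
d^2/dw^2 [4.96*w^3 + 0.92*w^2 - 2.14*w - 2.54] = 29.76*w + 1.84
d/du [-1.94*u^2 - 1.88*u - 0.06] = -3.88*u - 1.88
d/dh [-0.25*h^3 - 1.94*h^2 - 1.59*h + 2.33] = -0.75*h^2 - 3.88*h - 1.59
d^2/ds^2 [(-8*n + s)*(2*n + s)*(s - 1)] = -12*n + 6*s - 2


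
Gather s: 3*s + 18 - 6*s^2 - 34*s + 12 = -6*s^2 - 31*s + 30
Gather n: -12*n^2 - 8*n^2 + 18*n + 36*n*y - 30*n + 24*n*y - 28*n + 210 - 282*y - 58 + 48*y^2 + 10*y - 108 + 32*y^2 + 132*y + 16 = -20*n^2 + n*(60*y - 40) + 80*y^2 - 140*y + 60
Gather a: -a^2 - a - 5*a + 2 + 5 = -a^2 - 6*a + 7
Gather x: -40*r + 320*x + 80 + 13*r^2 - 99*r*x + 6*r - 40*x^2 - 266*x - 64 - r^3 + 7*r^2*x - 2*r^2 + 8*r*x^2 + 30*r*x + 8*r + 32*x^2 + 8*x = -r^3 + 11*r^2 - 26*r + x^2*(8*r - 8) + x*(7*r^2 - 69*r + 62) + 16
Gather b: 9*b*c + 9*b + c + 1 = b*(9*c + 9) + c + 1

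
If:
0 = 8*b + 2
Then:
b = -1/4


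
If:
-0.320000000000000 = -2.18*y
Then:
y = 0.15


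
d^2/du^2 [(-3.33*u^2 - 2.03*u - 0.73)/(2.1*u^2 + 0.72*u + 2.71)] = (-7.83467999999996*u^3 + 94.39038*u^2 + 62.69382*u - 33.437838)/(9.261*u^6 + 9.5256*u^5 + 39.11922*u^4 + 24.958368*u^3 + 50.482422*u^2 + 15.863256*u + 19.902511)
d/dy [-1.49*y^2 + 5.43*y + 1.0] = 5.43 - 2.98*y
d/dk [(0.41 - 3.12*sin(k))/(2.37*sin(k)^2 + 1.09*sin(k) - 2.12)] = (7.3944*sin(k)^2 - 1.9434*sin(k) + 6.1675)*cos(k)/(5.6169*sin(k)^4 + 5.1666*sin(k)^3 - 8.8607*sin(k)^2 - 4.6216*sin(k) + 4.4944)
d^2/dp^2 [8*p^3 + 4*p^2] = 48*p + 8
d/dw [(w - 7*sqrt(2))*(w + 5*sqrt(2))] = 2*w - 2*sqrt(2)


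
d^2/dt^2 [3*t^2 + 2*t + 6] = 6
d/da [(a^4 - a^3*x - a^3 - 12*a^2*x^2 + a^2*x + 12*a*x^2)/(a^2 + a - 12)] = (-a*(2*a + 1)*(a^3 - a^2*x - a^2 - 12*a*x^2 + a*x + 12*x^2) + (a^2 + a - 12)*(4*a^3 - 3*a^2*x - 3*a^2 - 24*a*x^2 + 2*a*x + 12*x^2))/(a^2 + a - 12)^2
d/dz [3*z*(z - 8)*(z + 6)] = 9*z^2 - 12*z - 144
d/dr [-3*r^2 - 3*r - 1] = -6*r - 3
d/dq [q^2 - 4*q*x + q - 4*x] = 2*q - 4*x + 1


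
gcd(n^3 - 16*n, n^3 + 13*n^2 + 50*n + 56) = n + 4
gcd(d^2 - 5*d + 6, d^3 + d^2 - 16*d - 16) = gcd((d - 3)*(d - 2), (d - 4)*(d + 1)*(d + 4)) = 1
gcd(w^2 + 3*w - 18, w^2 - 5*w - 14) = 1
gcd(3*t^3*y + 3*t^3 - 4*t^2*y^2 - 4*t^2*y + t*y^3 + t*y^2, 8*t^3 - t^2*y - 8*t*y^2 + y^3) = -t + y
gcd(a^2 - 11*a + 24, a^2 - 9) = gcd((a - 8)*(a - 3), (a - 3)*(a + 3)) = a - 3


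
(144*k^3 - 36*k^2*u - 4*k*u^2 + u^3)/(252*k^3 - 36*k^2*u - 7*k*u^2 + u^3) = (-4*k + u)/(-7*k + u)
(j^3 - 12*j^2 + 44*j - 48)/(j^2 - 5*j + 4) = (j^2 - 8*j + 12)/(j - 1)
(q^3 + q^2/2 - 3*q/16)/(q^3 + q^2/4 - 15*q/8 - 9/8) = q*(4*q - 1)/(2*(2*q^2 - q - 3))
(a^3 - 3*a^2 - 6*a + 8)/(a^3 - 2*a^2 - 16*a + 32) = (a^2 + a - 2)/(a^2 + 2*a - 8)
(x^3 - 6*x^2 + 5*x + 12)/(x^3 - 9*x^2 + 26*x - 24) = (x + 1)/(x - 2)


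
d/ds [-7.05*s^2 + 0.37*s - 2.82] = 0.37 - 14.1*s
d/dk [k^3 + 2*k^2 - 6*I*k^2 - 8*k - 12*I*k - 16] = 3*k^2 + k*(4 - 12*I) - 8 - 12*I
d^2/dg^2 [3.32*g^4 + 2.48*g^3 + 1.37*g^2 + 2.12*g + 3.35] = 39.84*g^2 + 14.88*g + 2.74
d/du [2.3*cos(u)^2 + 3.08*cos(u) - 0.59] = -(4.6*cos(u) + 3.08)*sin(u)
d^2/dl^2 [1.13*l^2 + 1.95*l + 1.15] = 2.26000000000000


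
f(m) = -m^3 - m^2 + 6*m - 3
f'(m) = -3*m^2 - 2*m + 6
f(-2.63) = -7.51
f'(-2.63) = -9.49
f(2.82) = -16.46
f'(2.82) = -23.50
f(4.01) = -59.50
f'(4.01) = -50.26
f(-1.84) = -11.20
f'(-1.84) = -0.48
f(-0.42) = -5.62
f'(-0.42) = 6.31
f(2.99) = -20.73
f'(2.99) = -26.80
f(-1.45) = -10.75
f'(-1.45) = 2.59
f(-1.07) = -9.34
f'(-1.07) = 4.71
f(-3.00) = -3.00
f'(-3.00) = -15.00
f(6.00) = -219.00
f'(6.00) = -114.00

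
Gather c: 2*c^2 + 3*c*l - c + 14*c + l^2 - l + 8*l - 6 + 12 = 2*c^2 + c*(3*l + 13) + l^2 + 7*l + 6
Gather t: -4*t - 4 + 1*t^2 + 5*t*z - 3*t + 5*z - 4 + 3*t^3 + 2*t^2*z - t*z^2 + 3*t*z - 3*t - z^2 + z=3*t^3 + t^2*(2*z + 1) + t*(-z^2 + 8*z - 10) - z^2 + 6*z - 8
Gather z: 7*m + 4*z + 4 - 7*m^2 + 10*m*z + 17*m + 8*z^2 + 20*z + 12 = -7*m^2 + 24*m + 8*z^2 + z*(10*m + 24) + 16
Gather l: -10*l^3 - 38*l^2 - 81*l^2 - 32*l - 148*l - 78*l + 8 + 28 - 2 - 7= -10*l^3 - 119*l^2 - 258*l + 27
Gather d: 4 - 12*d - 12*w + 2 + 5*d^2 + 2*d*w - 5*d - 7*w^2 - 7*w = 5*d^2 + d*(2*w - 17) - 7*w^2 - 19*w + 6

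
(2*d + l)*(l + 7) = 2*d*l + 14*d + l^2 + 7*l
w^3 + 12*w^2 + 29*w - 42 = (w - 1)*(w + 6)*(w + 7)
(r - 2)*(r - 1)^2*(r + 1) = r^4 - 3*r^3 + r^2 + 3*r - 2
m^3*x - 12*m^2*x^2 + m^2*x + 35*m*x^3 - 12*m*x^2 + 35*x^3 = (m - 7*x)*(m - 5*x)*(m*x + x)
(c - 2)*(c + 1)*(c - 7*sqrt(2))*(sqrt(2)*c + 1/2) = sqrt(2)*c^4 - 27*c^3/2 - sqrt(2)*c^3 - 11*sqrt(2)*c^2/2 + 27*c^2/2 + 7*sqrt(2)*c/2 + 27*c + 7*sqrt(2)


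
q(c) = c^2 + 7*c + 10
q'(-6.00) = -5.00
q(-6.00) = 4.00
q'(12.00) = 31.00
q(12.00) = 238.00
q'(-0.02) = 6.96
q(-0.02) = 9.86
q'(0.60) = 8.20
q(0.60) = 14.56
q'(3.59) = 14.18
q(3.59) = 48.02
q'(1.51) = 10.02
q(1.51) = 22.85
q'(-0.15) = 6.70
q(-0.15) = 8.97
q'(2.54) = 12.08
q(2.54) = 34.23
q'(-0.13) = 6.74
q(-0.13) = 9.11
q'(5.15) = 17.30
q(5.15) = 72.57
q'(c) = 2*c + 7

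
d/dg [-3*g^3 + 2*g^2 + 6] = g*(4 - 9*g)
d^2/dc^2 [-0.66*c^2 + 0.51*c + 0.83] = -1.32000000000000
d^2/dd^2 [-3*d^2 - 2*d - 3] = -6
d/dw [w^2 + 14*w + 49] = 2*w + 14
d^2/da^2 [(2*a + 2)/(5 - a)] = -24/(a - 5)^3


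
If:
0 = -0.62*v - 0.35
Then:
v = -0.56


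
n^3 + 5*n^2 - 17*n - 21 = (n - 3)*(n + 1)*(n + 7)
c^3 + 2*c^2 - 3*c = c*(c - 1)*(c + 3)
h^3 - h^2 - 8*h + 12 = (h - 2)^2*(h + 3)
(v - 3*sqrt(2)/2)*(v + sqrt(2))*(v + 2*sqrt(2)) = v^3 + 3*sqrt(2)*v^2/2 - 5*v - 6*sqrt(2)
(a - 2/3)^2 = a^2 - 4*a/3 + 4/9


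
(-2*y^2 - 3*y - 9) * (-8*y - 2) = 16*y^3 + 28*y^2 + 78*y + 18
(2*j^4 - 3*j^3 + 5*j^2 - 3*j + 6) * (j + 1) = 2*j^5 - j^4 + 2*j^3 + 2*j^2 + 3*j + 6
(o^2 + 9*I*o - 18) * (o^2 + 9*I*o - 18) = o^4 + 18*I*o^3 - 117*o^2 - 324*I*o + 324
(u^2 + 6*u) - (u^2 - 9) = 6*u + 9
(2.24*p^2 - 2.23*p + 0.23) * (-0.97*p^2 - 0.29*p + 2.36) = -2.1728*p^4 + 1.5135*p^3 + 5.71*p^2 - 5.3295*p + 0.5428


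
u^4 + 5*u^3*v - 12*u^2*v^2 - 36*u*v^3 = u*(u - 3*v)*(u + 2*v)*(u + 6*v)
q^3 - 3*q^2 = q^2*(q - 3)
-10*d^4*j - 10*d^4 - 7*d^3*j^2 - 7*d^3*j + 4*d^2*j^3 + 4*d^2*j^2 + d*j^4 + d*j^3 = (-2*d + j)*(d + j)*(5*d + j)*(d*j + d)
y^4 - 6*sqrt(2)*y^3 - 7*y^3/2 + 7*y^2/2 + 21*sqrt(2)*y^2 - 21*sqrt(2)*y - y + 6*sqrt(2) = (y - 2)*(y - 1)*(y - 1/2)*(y - 6*sqrt(2))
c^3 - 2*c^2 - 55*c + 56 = (c - 8)*(c - 1)*(c + 7)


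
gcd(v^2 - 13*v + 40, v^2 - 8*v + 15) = v - 5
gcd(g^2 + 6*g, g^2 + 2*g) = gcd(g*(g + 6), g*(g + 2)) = g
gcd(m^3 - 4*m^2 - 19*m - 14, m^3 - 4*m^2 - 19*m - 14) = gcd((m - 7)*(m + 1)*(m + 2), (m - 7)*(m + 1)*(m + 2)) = m^3 - 4*m^2 - 19*m - 14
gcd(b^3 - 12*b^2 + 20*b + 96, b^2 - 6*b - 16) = b^2 - 6*b - 16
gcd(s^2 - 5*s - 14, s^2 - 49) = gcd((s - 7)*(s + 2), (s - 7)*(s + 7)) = s - 7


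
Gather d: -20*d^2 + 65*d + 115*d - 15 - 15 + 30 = -20*d^2 + 180*d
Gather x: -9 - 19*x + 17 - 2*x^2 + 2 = -2*x^2 - 19*x + 10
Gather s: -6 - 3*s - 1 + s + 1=-2*s - 6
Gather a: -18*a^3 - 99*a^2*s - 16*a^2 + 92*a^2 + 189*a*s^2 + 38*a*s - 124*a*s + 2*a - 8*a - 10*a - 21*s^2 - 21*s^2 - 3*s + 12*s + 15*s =-18*a^3 + a^2*(76 - 99*s) + a*(189*s^2 - 86*s - 16) - 42*s^2 + 24*s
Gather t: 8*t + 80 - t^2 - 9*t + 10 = -t^2 - t + 90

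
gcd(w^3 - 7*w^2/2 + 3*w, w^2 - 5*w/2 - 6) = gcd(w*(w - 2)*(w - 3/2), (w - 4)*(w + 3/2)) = 1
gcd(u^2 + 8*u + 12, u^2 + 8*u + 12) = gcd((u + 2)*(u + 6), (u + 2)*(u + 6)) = u^2 + 8*u + 12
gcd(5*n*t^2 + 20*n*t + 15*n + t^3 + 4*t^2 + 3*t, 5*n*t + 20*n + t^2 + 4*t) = 5*n + t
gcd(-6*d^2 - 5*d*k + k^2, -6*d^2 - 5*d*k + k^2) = 6*d^2 + 5*d*k - k^2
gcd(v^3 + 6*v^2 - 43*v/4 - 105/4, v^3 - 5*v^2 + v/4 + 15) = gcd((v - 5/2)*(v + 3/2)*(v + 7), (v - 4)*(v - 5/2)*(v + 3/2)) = v^2 - v - 15/4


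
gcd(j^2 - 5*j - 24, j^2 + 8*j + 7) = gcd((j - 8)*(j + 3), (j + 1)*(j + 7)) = 1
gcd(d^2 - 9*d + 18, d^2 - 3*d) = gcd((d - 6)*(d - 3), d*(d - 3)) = d - 3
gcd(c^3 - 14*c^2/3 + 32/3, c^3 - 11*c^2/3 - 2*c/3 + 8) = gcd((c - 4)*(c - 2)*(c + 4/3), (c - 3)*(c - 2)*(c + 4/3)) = c^2 - 2*c/3 - 8/3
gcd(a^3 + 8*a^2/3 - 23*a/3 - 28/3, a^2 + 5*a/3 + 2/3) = a + 1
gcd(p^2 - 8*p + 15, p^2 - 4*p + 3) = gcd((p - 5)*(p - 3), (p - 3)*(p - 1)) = p - 3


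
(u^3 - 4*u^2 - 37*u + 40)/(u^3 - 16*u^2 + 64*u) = (u^2 + 4*u - 5)/(u*(u - 8))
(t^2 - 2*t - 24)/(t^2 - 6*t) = (t + 4)/t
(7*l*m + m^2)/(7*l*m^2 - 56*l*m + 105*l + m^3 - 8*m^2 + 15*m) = m/(m^2 - 8*m + 15)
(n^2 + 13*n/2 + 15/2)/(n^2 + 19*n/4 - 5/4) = 2*(2*n + 3)/(4*n - 1)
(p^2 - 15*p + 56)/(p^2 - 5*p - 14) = (p - 8)/(p + 2)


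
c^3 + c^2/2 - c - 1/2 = (c - 1)*(c + 1/2)*(c + 1)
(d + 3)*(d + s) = d^2 + d*s + 3*d + 3*s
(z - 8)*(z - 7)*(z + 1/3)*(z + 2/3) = z^4 - 14*z^3 + 371*z^2/9 + 158*z/3 + 112/9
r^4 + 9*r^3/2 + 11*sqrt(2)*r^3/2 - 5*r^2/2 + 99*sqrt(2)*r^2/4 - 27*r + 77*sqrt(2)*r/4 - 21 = (r + 1)*(r + 7/2)*(r - sqrt(2)/2)*(r + 6*sqrt(2))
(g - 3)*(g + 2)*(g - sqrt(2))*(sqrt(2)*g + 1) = sqrt(2)*g^4 - sqrt(2)*g^3 - g^3 - 7*sqrt(2)*g^2 + g^2 + sqrt(2)*g + 6*g + 6*sqrt(2)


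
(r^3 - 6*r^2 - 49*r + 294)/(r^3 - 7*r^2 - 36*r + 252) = (r + 7)/(r + 6)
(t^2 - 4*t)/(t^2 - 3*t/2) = 2*(t - 4)/(2*t - 3)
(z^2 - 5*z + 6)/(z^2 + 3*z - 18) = (z - 2)/(z + 6)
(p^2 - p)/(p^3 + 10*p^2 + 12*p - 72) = p*(p - 1)/(p^3 + 10*p^2 + 12*p - 72)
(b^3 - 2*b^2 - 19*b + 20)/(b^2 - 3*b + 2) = (b^2 - b - 20)/(b - 2)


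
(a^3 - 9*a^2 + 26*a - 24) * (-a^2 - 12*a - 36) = -a^5 - 3*a^4 + 46*a^3 + 36*a^2 - 648*a + 864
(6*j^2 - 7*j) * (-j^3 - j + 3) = -6*j^5 + 7*j^4 - 6*j^3 + 25*j^2 - 21*j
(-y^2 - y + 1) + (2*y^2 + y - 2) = y^2 - 1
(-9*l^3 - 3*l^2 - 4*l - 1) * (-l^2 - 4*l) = 9*l^5 + 39*l^4 + 16*l^3 + 17*l^2 + 4*l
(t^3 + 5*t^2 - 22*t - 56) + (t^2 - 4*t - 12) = t^3 + 6*t^2 - 26*t - 68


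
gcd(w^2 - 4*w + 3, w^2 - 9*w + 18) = w - 3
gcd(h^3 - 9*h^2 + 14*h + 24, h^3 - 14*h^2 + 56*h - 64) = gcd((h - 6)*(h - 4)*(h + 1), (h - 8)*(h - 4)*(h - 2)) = h - 4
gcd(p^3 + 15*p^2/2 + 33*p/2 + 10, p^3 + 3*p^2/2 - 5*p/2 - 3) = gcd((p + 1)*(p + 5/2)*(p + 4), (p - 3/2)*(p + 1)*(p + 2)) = p + 1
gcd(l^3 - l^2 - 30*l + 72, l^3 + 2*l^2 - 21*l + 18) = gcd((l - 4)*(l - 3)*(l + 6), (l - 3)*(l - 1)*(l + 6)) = l^2 + 3*l - 18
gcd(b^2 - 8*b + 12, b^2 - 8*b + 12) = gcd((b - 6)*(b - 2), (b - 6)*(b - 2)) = b^2 - 8*b + 12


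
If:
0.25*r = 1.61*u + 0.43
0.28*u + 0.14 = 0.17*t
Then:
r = 6.44*u + 1.72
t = 1.64705882352941*u + 0.823529411764706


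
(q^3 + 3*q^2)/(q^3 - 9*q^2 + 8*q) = q*(q + 3)/(q^2 - 9*q + 8)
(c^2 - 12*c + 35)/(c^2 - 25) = (c - 7)/(c + 5)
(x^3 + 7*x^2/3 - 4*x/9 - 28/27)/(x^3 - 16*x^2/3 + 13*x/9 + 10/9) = (9*x^2 + 27*x + 14)/(3*(3*x^2 - 14*x - 5))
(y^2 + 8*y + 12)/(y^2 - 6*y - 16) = (y + 6)/(y - 8)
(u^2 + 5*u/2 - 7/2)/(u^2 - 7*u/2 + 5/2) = (2*u + 7)/(2*u - 5)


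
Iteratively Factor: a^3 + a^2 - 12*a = (a - 3)*(a^2 + 4*a) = (a - 3)*(a + 4)*(a)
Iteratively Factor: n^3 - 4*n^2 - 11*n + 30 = (n - 5)*(n^2 + n - 6) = (n - 5)*(n - 2)*(n + 3)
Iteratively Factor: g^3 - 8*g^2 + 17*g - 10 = (g - 2)*(g^2 - 6*g + 5) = (g - 2)*(g - 1)*(g - 5)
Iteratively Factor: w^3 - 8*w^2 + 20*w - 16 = (w - 2)*(w^2 - 6*w + 8) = (w - 4)*(w - 2)*(w - 2)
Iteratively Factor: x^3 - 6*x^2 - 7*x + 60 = (x - 4)*(x^2 - 2*x - 15) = (x - 4)*(x + 3)*(x - 5)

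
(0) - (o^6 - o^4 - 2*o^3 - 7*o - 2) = -o^6 + o^4 + 2*o^3 + 7*o + 2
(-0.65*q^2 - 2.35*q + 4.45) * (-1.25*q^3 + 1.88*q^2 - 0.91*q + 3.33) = 0.8125*q^5 + 1.7155*q^4 - 9.389*q^3 + 8.34*q^2 - 11.875*q + 14.8185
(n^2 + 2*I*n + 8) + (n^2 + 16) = 2*n^2 + 2*I*n + 24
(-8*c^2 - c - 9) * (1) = -8*c^2 - c - 9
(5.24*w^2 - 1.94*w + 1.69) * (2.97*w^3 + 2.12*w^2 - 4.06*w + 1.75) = 15.5628*w^5 + 5.347*w^4 - 20.3679*w^3 + 20.6292*w^2 - 10.2564*w + 2.9575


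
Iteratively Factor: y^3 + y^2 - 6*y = (y + 3)*(y^2 - 2*y) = (y - 2)*(y + 3)*(y)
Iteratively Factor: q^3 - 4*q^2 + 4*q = (q - 2)*(q^2 - 2*q) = (q - 2)^2*(q)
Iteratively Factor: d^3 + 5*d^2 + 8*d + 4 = (d + 2)*(d^2 + 3*d + 2) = (d + 2)^2*(d + 1)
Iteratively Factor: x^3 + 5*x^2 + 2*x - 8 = (x - 1)*(x^2 + 6*x + 8) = (x - 1)*(x + 4)*(x + 2)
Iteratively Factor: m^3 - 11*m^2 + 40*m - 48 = (m - 4)*(m^2 - 7*m + 12) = (m - 4)^2*(m - 3)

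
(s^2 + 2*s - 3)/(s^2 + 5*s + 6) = (s - 1)/(s + 2)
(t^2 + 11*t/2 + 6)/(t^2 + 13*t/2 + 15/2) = (t + 4)/(t + 5)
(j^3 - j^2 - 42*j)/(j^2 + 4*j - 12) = j*(j - 7)/(j - 2)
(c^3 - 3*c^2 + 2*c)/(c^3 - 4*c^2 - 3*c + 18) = c*(c^2 - 3*c + 2)/(c^3 - 4*c^2 - 3*c + 18)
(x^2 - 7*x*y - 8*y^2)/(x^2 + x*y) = (x - 8*y)/x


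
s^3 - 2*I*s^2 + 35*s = s*(s - 7*I)*(s + 5*I)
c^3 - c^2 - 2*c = c*(c - 2)*(c + 1)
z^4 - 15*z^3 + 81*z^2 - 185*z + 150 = (z - 5)^2*(z - 3)*(z - 2)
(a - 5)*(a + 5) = a^2 - 25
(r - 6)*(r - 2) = r^2 - 8*r + 12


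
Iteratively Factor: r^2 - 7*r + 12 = (r - 4)*(r - 3)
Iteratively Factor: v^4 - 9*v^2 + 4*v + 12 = (v + 1)*(v^3 - v^2 - 8*v + 12) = (v - 2)*(v + 1)*(v^2 + v - 6) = (v - 2)^2*(v + 1)*(v + 3)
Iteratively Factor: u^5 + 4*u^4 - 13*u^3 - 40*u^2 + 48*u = (u - 3)*(u^4 + 7*u^3 + 8*u^2 - 16*u) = (u - 3)*(u + 4)*(u^3 + 3*u^2 - 4*u) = u*(u - 3)*(u + 4)*(u^2 + 3*u - 4) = u*(u - 3)*(u - 1)*(u + 4)*(u + 4)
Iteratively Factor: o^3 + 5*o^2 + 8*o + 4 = (o + 1)*(o^2 + 4*o + 4) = (o + 1)*(o + 2)*(o + 2)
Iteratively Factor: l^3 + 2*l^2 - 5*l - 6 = (l + 3)*(l^2 - l - 2) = (l + 1)*(l + 3)*(l - 2)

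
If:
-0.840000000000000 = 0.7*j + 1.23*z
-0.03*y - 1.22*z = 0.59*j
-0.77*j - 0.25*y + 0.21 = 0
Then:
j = -4.11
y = 13.49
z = 1.65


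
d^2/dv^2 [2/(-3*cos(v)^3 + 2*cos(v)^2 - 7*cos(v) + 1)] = 2*((-37*cos(v) + 16*cos(2*v) - 27*cos(3*v))*(3*cos(v)^3 - 2*cos(v)^2 + 7*cos(v) - 1)/4 - 2*(9*cos(v)^2 - 4*cos(v) + 7)^2*sin(v)^2)/(3*cos(v)^3 - 2*cos(v)^2 + 7*cos(v) - 1)^3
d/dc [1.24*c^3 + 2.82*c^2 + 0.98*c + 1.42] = 3.72*c^2 + 5.64*c + 0.98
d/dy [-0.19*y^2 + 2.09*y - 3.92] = 2.09 - 0.38*y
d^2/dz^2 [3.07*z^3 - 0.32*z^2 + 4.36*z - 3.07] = 18.42*z - 0.64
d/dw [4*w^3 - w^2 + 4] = 2*w*(6*w - 1)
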